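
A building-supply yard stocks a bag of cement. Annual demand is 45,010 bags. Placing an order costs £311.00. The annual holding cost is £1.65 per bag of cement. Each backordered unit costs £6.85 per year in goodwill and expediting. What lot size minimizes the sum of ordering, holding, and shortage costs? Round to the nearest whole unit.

Q* ≈ 4,589 bags

With planned backorders, Q* = √(2DS/H) · √((H+B)/B).
√(2DS/H) = √(2 × 45,010 × 311 / 1.65) = 4119.151.
√((H+B)/B) = √((1.65+6.85)/6.85) = 1.1139.
Q* ≈ 4588.512.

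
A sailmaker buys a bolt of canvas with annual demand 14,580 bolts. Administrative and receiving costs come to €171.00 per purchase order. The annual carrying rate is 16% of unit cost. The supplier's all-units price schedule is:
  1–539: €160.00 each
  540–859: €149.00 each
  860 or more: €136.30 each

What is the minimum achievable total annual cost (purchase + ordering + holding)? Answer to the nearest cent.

Holding cost per unit per year at price C is H = 0.16·C.
Evaluate total cost at each tier's feasible EOQ or, if the EOQ is below the tier, at the tier's minimum quantity.
EOQ at €160.00 = 441.3 (feasible in tier 1): TC = 14,580×€160.00 + (14,580/441.3)×171 + (441.3/2)×0.16×€160.00 = €2,344,098.27.
EOQ at €149.00 = 457.3 < 540, so use break Q=540: TC = 14,580×€149.00 + (14,580/540.0)×171 + (540.0/2)×0.16×€149.00 = €2,183,473.80.
EOQ at €136.30 = 478.2 < 860, so use break Q=860: TC = 14,580×€136.30 + (14,580/860.0)×171 + (860.0/2)×0.16×€136.30 = €1,999,530.49.
Lowest total cost among the candidates is at Q = 860.0.

TC* ≈ €1,999,530.49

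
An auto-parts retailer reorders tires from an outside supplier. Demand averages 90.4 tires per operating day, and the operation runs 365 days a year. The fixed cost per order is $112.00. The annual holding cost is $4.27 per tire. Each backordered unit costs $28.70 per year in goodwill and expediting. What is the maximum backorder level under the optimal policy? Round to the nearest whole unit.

S* ≈ 183 tires

Annual demand D = 90.4 × 365 = 32,996.
With planned backorders, Q* = √(2DS/H) · √((H+B)/B).
√(2DS/H) = √(2 × 32,996 × 112 / 4.27) = 1315.651.
√((H+B)/B) = √((4.27+28.7)/28.7) = 1.0718.
Q* ≈ 1410.130.
S* = Q* · H/(H+B) = 1410.130 × 4.27/32.97 ≈ 182.628.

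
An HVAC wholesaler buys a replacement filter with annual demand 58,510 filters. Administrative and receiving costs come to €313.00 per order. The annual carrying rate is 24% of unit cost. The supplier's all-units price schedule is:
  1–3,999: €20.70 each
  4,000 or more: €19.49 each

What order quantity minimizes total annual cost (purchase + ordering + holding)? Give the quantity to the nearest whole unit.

Q* ≈ 4,000 filters

Holding cost per unit per year at price C is H = 0.24·C.
Evaluate total cost at each tier's feasible EOQ or, if the EOQ is below the tier, at the tier's minimum quantity.
EOQ at €20.70 = 2715.3 (feasible in tier 1): TC = 58,510×€20.70 + (58,510/2715.3)×313 + (2715.3/2)×0.24×€20.70 = €1,224,646.41.
EOQ at €19.49 = 2798.3 < 4000, so use break Q=4000: TC = 58,510×€19.49 + (58,510/4000.0)×313 + (4000.0/2)×0.24×€19.49 = €1,154,293.51.
Lowest total cost is €1,154,293.51 at Q = 4000.0.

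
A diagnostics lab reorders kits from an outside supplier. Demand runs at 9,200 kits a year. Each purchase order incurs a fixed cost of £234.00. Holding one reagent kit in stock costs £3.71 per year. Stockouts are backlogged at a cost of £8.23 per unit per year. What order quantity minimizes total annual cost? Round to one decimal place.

With planned backorders, Q* = √(2DS/H) · √((H+B)/B).
√(2DS/H) = √(2 × 9,200 × 234 / 3.71) = 1077.283.
√((H+B)/B) = √((3.71+8.23)/8.23) = 1.2045.
Q* ≈ 1297.574.

Q* ≈ 1,297.6 kits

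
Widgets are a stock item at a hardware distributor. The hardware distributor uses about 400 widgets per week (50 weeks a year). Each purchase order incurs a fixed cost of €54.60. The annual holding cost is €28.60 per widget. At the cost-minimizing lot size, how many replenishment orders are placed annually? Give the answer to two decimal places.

Annual demand D = 400 × 50 = 20,000.
EOQ = √(2DS/H) = √(2 × 20,000 × 54.6 / 28.6) ≈ 276.34.
Orders per year = D / Q* = 20,000 / 276.34 ≈ 72.375.

N ≈ 72.37 orders per year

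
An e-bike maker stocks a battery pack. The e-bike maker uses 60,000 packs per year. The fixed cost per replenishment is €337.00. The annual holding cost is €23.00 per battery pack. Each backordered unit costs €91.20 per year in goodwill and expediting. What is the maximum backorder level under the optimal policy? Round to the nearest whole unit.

S* ≈ 299 packs

With planned backorders, Q* = √(2DS/H) · √((H+B)/B).
√(2DS/H) = √(2 × 60,000 × 337 / 23) = 1325.994.
√((H+B)/B) = √((23+91.2)/91.2) = 1.1190.
Q* ≈ 1483.807.
S* = Q* · H/(H+B) = 1483.807 × 23/114.2 ≈ 298.840.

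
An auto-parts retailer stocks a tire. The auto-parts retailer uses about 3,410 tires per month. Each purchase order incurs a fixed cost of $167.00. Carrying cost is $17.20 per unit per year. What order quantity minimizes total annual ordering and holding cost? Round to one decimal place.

Annual demand D = 3,410 × 12 = 40,920.
EOQ = √(2DS / H) = √(2 × 40,920 × 167 / 17.2).
= √(13,667,280 / 17.2) = √794,609.3023 ≈ 891.409.

Q* ≈ 891.4 tires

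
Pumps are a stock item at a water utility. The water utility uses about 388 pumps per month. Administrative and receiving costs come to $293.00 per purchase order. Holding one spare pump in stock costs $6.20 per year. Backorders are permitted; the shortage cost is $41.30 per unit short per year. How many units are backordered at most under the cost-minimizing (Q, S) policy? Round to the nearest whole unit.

Annual demand D = 388 × 12 = 4,656.
With planned backorders, Q* = √(2DS/H) · √((H+B)/B).
√(2DS/H) = √(2 × 4,656 × 293 / 6.2) = 663.376.
√((H+B)/B) = √((6.2+41.3)/41.3) = 1.0724.
Q* ≈ 711.428.
S* = Q* · H/(H+B) = 711.428 × 6.2/47.5 ≈ 92.860.

S* ≈ 93 pumps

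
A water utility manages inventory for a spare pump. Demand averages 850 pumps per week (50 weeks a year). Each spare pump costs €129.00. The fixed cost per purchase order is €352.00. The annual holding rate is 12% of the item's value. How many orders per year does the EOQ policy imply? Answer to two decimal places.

N ≈ 30.57 orders per year

Annual demand D = 850 × 50 = 42,500.
Holding cost H = 0.12 × €129.00 = €15.4800 per unit per year.
EOQ = √(2DS/H) = √(2 × 42,500 × 352 / 15.48) ≈ 1390.26.
Orders per year = D / Q* = 42,500 / 1390.26 ≈ 30.570.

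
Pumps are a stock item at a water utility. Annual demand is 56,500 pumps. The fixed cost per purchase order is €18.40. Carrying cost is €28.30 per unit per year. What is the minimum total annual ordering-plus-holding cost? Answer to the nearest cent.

Q* = √(2DS/H) = √(2 × 56,500 × 18.4 / 28.3) ≈ 271.05.
At the optimum the two cost components are equal, so total cost = 2·(Q*/2)H = Q*·H.
Minimum total = √(2DSH) = √(2 × 56,500 × 18.4 × 28.3) ≈ 7670.812.

TC* ≈ €7,670.81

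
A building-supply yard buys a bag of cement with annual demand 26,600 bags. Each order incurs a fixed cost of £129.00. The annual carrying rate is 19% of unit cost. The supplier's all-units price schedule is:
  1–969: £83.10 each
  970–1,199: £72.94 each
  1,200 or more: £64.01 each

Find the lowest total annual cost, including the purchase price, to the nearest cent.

Holding cost per unit per year at price C is H = 0.19·C.
For each price level, check whether its EOQ is feasible; otherwise the best quantity at that price is the breakpoint.
EOQ at £83.10 = 659.3 (feasible in tier 1): TC = 26,600×£83.10 + (26,600/659.3)×129 + (659.3/2)×0.19×£83.10 = £2,220,869.45.
EOQ at £72.94 = 703.7 < 970, so use break Q=970: TC = 26,600×£72.94 + (26,600/970.0)×129 + (970.0/2)×0.19×£72.94 = £1,950,462.95.
EOQ at £64.01 = 751.2 < 1200, so use break Q=1200: TC = 26,600×£64.01 + (26,600/1200.0)×129 + (1200.0/2)×0.19×£64.01 = £1,712,822.64.
Lowest total cost among the candidates is at Q = 1200.0.

TC* ≈ £1,712,822.64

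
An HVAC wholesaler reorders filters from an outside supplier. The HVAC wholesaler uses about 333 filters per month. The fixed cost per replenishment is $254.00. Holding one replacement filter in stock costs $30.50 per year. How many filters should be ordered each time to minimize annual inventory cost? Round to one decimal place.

Q* ≈ 258.0 filters

Annual demand D = 333 × 12 = 3,996.
EOQ = √(2DS / H) = √(2 × 3,996 × 254 / 30.5).
= √(2,029,968 / 30.5) = √66,556.3279 ≈ 257.985.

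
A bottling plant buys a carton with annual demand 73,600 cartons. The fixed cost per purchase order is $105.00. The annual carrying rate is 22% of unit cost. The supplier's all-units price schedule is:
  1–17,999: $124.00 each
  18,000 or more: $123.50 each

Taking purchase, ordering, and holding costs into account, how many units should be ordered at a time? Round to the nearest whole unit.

Q* ≈ 753 cartons

Holding cost per unit per year at price C is H = 0.22·C.
Evaluate total cost at each tier's feasible EOQ or, if the EOQ is below the tier, at the tier's minimum quantity.
EOQ at $124.00 = 752.7 (feasible in tier 1): TC = 73,600×$124.00 + (73,600/752.7)×105 + (752.7/2)×0.22×$124.00 = $9,146,933.87.
EOQ at $123.50 = 754.2 < 18000, so use break Q=18000: TC = 73,600×$123.50 + (73,600/18000.0)×105 + (18000.0/2)×0.22×$123.50 = $9,334,559.33.
Lowest total cost is $9,146,933.87 at Q = 752.7.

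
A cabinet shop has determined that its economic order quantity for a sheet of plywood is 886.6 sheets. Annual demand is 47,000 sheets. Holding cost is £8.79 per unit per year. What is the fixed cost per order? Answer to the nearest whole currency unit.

Squaring Q* = √(2DS/H) gives Q*² = 2DS/H.
From Q* = √(2DS/H): S = Q*²H / (2D) = 886.6² × 8.79 / (2 × 47,000) = 73.5049.

S ≈ £74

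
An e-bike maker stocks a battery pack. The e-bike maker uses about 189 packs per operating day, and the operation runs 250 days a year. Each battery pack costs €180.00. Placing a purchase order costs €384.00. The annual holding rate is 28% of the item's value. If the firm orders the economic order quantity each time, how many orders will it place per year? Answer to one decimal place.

N ≈ 55.7 orders per year

Annual demand D = 189 × 250 = 47,250.
Holding cost H = 0.28 × €180.00 = €50.4000 per unit per year.
The optimal lot size = √(2DS/H) = √(2 × 47,250 × 384 / 50.4) ≈ 848.53.
Orders per year = D / Q* = 47,250 / 848.53 ≈ 55.685.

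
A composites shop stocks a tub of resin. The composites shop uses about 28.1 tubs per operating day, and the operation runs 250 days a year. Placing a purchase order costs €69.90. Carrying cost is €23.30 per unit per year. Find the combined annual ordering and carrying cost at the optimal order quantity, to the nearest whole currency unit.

Annual demand D = 28.1 × 250 = 7,025.
Q* = √(2DS/H) = √(2 × 7,025 × 69.9 / 23.3) ≈ 205.30.
At the optimum the two cost components are equal, so total cost = 2·(Q*/2)H = Q*·H.
Minimum total = √(2DSH) = √(2 × 7,025 × 69.9 × 23.3) ≈ 4783.598.

TC* ≈ €4,784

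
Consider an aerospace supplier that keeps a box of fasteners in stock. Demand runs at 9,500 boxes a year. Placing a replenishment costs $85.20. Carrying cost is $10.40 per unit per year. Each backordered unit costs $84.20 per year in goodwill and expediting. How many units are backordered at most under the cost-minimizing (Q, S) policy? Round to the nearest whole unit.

S* ≈ 46 boxes

With planned backorders, Q* = √(2DS/H) · √((H+B)/B).
√(2DS/H) = √(2 × 9,500 × 85.2 / 10.4) = 394.530.
√((H+B)/B) = √((10.4+84.2)/84.2) = 1.0600.
Q* ≈ 418.186.
S* = Q* · H/(H+B) = 418.186 × 10.4/94.6 ≈ 45.974.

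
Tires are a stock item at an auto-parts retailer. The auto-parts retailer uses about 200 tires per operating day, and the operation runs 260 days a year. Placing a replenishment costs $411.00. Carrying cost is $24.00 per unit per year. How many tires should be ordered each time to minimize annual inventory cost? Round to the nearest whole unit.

Annual demand D = 200 × 260 = 52,000.
EOQ = √(2DS / H) = √(2 × 52,000 × 411 / 24).
= √(42,744,000 / 24) = √1,781,000 ≈ 1334.541.

Q* ≈ 1,335 tires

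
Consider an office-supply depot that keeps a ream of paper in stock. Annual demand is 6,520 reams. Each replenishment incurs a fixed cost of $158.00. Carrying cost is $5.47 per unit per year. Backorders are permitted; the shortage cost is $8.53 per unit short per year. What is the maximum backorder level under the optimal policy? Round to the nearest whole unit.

With planned backorders, Q* = √(2DS/H) · √((H+B)/B).
√(2DS/H) = √(2 × 6,520 × 158 / 5.47) = 613.725.
√((H+B)/B) = √((5.47+8.53)/8.53) = 1.2811.
Q* ≈ 786.255.
S* = Q* · H/(H+B) = 786.255 × 5.47/14 ≈ 307.201.

S* ≈ 307 reams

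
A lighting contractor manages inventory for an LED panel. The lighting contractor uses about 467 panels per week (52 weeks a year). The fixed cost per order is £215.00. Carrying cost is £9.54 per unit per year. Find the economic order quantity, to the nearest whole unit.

Annual demand D = 467 × 52 = 24,284.
EOQ = √(2DS / H) = √(2 × 24,284 × 215 / 9.54).
= √(10,442,120 / 9.54) = √1,094,561.8449 ≈ 1046.213.

Q* ≈ 1,046 panels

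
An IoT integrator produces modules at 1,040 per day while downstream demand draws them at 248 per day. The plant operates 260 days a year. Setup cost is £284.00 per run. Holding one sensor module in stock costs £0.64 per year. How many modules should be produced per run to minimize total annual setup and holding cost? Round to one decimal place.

Annual demand D = 248 × 260 = 64,480.
Production build-up factor (1 − d/p) = 1 − 248/1,040 = 0.7615.
Q* = √(2DS / (H(1 − d/p))) = √(2 × 64,480 × 284 / (0.64 × 0.7615)).
= √(36,624,640 / 0.4874) ≈ 8668.636.

Q* ≈ 8,668.6 modules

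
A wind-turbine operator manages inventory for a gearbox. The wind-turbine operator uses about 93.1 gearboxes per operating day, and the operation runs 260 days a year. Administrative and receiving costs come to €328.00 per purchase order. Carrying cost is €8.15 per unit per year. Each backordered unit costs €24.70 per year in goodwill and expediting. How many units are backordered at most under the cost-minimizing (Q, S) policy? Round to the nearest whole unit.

S* ≈ 399 gearboxes

Annual demand D = 93.1 × 260 = 24,206.
With planned backorders, Q* = √(2DS/H) · √((H+B)/B).
√(2DS/H) = √(2 × 24,206 × 328 / 8.15) = 1395.837.
√((H+B)/B) = √((8.15+24.7)/24.7) = 1.1532.
Q* ≈ 1609.733.
S* = Q* · H/(H+B) = 1609.733 × 8.15/32.85 ≈ 399.371.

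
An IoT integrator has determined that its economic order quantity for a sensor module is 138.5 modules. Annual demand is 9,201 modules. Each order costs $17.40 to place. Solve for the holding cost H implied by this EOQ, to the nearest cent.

Squaring Q* = √(2DS/H) gives Q*² = 2DS/H.
From Q* = √(2DS/H): H = 2DS / Q*² = 2 × 9,201 × 17.4 / 138.5² = 16.6922.

H ≈ $16.69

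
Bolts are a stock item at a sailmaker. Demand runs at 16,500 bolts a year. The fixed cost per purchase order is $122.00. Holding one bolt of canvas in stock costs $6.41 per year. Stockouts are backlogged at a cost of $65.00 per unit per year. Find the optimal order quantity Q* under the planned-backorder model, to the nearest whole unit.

With planned backorders, Q* = √(2DS/H) · √((H+B)/B).
√(2DS/H) = √(2 × 16,500 × 122 / 6.41) = 792.516.
√((H+B)/B) = √((6.41+65)/65) = 1.0481.
Q* ≈ 830.674.

Q* ≈ 831 bolts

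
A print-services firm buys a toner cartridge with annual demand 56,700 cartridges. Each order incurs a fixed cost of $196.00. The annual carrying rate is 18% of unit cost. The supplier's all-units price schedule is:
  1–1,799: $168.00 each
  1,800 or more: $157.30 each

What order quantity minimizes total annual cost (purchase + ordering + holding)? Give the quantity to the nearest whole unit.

Holding cost per unit per year at price C is H = 0.18·C.
Candidates are each tier's EOQ (if it falls in that tier) and each price-break quantity.
EOQ at $168.00 = 857.3 (feasible in tier 1): TC = 56,700×$168.00 + (56,700/857.3)×196 + (857.3/2)×0.18×$168.00 = $9,551,525.40.
EOQ at $157.30 = 886.0 < 1800, so use break Q=1800: TC = 56,700×$157.30 + (56,700/1800.0)×196 + (1800.0/2)×0.18×$157.30 = $8,950,566.60.
Lowest total cost is $8,950,566.60 at Q = 1800.0.

Q* ≈ 1,800 cartridges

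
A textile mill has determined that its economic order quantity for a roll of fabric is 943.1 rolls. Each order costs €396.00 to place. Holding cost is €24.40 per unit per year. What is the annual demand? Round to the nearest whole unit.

D ≈ 27,402 rolls per year

Invert the EOQ relation Q*² = 2DS/H.
From Q* = √(2DS/H): D = Q*²H / (2S) = 943.1² × 24.4 / (2 × 396) = 27401.866.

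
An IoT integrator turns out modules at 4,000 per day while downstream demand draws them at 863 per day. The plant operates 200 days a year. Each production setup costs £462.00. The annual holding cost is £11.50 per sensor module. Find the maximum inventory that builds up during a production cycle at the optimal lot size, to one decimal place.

I_max ≈ 3,297.9 modules

Annual demand D = 863 × 200 = 172,600.
Production build-up factor (1 − d/p) = 1 − 863/4,000 = 0.7843.
Q* = √(2DS / (H(1 − d/p))) = √(2 × 172,600 × 462 / (11.5 × 0.7843)).
= √(159,482,400 / 9.0189) ≈ 4205.137.
Maximum inventory = Q*(1 − d/p) = 4205.137 × 0.7843 ≈ 3297.879.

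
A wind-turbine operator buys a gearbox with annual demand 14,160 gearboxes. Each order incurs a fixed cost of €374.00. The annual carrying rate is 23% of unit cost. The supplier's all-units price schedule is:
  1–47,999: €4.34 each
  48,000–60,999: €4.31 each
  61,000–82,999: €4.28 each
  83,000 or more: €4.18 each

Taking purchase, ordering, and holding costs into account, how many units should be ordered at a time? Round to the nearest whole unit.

Q* ≈ 3,257 gearboxes

Holding cost per unit per year at price C is H = 0.23·C.
Evaluate total cost at each tier's feasible EOQ or, if the EOQ is below the tier, at the tier's minimum quantity.
EOQ at €4.34 = 3257.4 (feasible in tier 1): TC = 14,160×€4.34 + (14,160/3257.4)×374 + (3257.4/2)×0.23×€4.34 = €64,705.96.
EOQ at €4.31 = 3268.7 < 48000, so use break Q=48000: TC = 14,160×€4.31 + (14,160/48000.0)×374 + (48000.0/2)×0.23×€4.31 = €84,931.13.
EOQ at €4.28 = 3280.2 < 61000, so use break Q=61000: TC = 14,160×€4.28 + (14,160/61000.0)×374 + (61000.0/2)×0.23×€4.28 = €90,715.82.
EOQ at €4.18 = 3319.2 < 83000, so use break Q=83000: TC = 14,160×€4.18 + (14,160/83000.0)×374 + (83000.0/2)×0.23×€4.18 = €99,150.71.
Lowest total cost is €64,705.96 at Q = 3257.4.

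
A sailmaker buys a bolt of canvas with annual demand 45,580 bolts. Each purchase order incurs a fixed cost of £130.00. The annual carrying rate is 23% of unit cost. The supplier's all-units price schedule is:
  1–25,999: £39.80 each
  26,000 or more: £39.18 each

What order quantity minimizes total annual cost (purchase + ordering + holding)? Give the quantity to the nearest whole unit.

Holding cost per unit per year at price C is H = 0.23·C.
For each price level, check whether its EOQ is feasible; otherwise the best quantity at that price is the breakpoint.
EOQ at £39.80 = 1137.8 (feasible in tier 1): TC = 45,580×£39.80 + (45,580/1137.8)×130 + (1137.8/2)×0.23×£39.80 = £1,824,499.48.
EOQ at £39.18 = 1146.8 < 26000, so use break Q=26000: TC = 45,580×£39.18 + (45,580/26000.0)×130 + (26000.0/2)×0.23×£39.18 = £1,903,200.50.
Lowest total cost is £1,824,499.48 at Q = 1137.8.

Q* ≈ 1,138 bolts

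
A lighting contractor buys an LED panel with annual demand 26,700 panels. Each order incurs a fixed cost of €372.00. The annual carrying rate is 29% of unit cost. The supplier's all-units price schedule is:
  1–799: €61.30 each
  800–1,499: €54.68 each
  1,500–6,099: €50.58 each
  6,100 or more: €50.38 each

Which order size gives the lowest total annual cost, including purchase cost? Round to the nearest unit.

Q* ≈ 1,500 panels

Holding cost per unit per year at price C is H = 0.29·C.
For each price level, check whether its EOQ is feasible; otherwise the best quantity at that price is the breakpoint.
Tier 1 (€61.30): EOQ = 1057.1 exceeds tier's upper bound 799, so this tier is dominated.
EOQ at €54.68 = 1119.3 (feasible in tier 2): TC = 26,700×€54.68 + (26,700/1119.3)×372 + (1119.3/2)×0.29×€54.68 = €1,477,704.24.
EOQ at €50.58 = 1163.7 < 1500, so use break Q=1500: TC = 26,700×€50.58 + (26,700/1500.0)×372 + (1500.0/2)×0.29×€50.58 = €1,368,108.75.
EOQ at €50.38 = 1166.0 < 6100, so use break Q=6100: TC = 26,700×€50.38 + (26,700/6100.0)×372 + (6100.0/2)×0.29×€50.38 = €1,391,335.37.
Lowest total cost is €1,368,108.75 at Q = 1500.0.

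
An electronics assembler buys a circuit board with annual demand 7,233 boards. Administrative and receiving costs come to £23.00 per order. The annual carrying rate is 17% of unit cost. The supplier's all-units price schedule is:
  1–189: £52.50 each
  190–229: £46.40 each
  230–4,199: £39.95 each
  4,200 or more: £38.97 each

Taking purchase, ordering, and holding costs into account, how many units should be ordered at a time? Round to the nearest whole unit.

Holding cost per unit per year at price C is H = 0.17·C.
For each price level, check whether its EOQ is feasible; otherwise the best quantity at that price is the breakpoint.
Tier 1 (£52.50): EOQ = 193.1 exceeds tier's upper bound 189, so this tier is dominated.
EOQ at £46.40 = 205.4 (feasible in tier 2): TC = 7,233×£46.40 + (7,233/205.4)×23 + (205.4/2)×0.17×£46.40 = £337,231.22.
EOQ at £39.95 = 221.3 < 230, so use break Q=230: TC = 7,233×£39.95 + (7,233/230.0)×23 + (230.0/2)×0.17×£39.95 = £290,462.67.
EOQ at £38.97 = 224.1 < 4200, so use break Q=4200: TC = 7,233×£38.97 + (7,233/4200.0)×23 + (4200.0/2)×0.17×£38.97 = £295,821.91.
Lowest total cost is £290,462.67 at Q = 230.0.

Q* ≈ 230 boards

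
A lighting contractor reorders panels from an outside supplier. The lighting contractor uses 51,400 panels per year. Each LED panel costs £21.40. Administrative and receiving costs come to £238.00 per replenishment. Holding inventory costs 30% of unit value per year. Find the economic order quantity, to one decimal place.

Holding cost H = 0.30 × £21.40 = £6.4200 per unit per year.
EOQ = √(2DS / H) = √(2 × 51,400 × 238 / 6.42).
= √(24,466,400 / 6.42) = √3,810,965.7321 ≈ 1952.169.

Q* ≈ 1,952.2 panels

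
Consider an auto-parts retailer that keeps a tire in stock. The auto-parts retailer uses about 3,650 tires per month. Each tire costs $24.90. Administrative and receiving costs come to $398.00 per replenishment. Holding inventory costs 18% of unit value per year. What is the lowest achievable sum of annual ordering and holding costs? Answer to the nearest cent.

TC* ≈ $12,500.56

Annual demand D = 3,650 × 12 = 43,800.
Holding cost H = 0.18 × $24.90 = $4.4820 per unit per year.
EOQ = √(2DS/H) = √(2 × 43,800 × 398 / 4.482) ≈ 2789.06.
At Q*, ordering cost (D/Q*)S equals holding cost (Q*/2)H, each = √(DSH/2).
Minimum total = √(2DSH) = √(2 × 43,800 × 398 × 4.482) ≈ 12500.561.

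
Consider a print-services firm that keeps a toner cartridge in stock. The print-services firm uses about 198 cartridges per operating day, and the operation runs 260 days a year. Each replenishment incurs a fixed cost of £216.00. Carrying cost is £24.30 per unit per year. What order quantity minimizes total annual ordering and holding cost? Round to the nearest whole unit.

Annual demand D = 198 × 260 = 51,480.
EOQ = √(2DS / H) = √(2 × 51,480 × 216 / 24.3).
= √(22,239,360 / 24.3) = √915,200 ≈ 956.661.

Q* ≈ 957 cartridges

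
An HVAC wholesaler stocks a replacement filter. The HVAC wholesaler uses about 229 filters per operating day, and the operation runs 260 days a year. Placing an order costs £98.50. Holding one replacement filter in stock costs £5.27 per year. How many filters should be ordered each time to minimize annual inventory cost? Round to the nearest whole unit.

Annual demand D = 229 × 260 = 59,540.
EOQ = √(2DS / H) = √(2 × 59,540 × 98.5 / 5.27).
= √(11,729,380 / 5.27) = √2,225,688.8046 ≈ 1491.874.

Q* ≈ 1,492 filters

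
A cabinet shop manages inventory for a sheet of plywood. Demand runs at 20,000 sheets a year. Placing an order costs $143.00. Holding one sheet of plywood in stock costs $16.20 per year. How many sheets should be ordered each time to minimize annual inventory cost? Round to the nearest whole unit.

Q* ≈ 594 sheets

EOQ = √(2DS / H) = √(2 × 20,000 × 143 / 16.2).
= √(5,720,000 / 16.2) = √353,086.4198 ≈ 594.211.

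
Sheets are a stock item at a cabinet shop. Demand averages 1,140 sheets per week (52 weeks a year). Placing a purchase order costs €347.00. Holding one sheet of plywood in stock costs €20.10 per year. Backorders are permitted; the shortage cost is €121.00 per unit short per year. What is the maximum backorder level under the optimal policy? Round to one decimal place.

Annual demand D = 1,140 × 52 = 59,280.
With planned backorders, Q* = √(2DS/H) · √((H+B)/B).
√(2DS/H) = √(2 × 59,280 × 347 / 20.1) = 1430.658.
√((H+B)/B) = √((20.1+121)/121) = 1.0799.
Q* ≈ 1544.922.
S* = Q* · H/(H+B) = 1544.922 × 20.1/141.1 ≈ 220.078.

S* ≈ 220.1 sheets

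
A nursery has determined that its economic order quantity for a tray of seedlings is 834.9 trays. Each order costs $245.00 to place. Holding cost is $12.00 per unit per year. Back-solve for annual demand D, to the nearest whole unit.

Squaring Q* = √(2DS/H) gives Q*² = 2DS/H.
From Q* = √(2DS/H): D = Q*²H / (2S) = 834.9² × 12 / (2 × 245) = 17070.808.

D ≈ 17,071 trays per year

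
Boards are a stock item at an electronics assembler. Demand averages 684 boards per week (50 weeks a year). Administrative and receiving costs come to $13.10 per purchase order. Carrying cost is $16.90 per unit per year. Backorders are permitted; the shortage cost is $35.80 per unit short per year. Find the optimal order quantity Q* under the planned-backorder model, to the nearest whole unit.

Annual demand D = 684 × 50 = 34,200.
With planned backorders, Q* = √(2DS/H) · √((H+B)/B).
√(2DS/H) = √(2 × 34,200 × 13.1 / 16.9) = 230.261.
√((H+B)/B) = √((16.9+35.8)/35.8) = 1.2133.
Q* ≈ 279.373.

Q* ≈ 279 boards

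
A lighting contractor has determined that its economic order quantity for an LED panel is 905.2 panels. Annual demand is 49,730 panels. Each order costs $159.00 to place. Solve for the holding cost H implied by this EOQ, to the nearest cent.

Squaring Q* = √(2DS/H) gives Q*² = 2DS/H.
From Q* = √(2DS/H): H = 2DS / Q*² = 2 × 49,730 × 159 / 905.2² = 19.3000.

H ≈ $19.30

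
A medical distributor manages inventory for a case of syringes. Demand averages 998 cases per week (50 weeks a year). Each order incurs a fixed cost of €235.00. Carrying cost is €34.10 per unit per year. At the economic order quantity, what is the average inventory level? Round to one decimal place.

Annual demand D = 998 × 50 = 49,900.
The optimal lot size = √(2DS/H) = √(2 × 49,900 × 235 / 34.1) ≈ 829.32.
Average inventory = Q*/2 ≈ 829.32 / 2 = 414.660.

Average inventory ≈ 414.7 cases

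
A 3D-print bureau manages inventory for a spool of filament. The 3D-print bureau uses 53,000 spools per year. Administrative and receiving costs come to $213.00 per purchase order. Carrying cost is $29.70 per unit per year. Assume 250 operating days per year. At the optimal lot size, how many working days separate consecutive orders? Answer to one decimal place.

T ≈ 4.1 days

The optimal lot size = √(2DS/H) = √(2 × 53,000 × 213 / 29.7) ≈ 871.90.
Cycle time = Q*/D × 250 = 871.90 / 53,000 × 250 ≈ 4.113 days.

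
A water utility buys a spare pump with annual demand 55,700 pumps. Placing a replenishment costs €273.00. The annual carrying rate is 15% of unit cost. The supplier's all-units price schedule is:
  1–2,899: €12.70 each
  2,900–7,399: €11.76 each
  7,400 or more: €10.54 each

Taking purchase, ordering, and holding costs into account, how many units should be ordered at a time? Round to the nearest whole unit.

Holding cost per unit per year at price C is H = 0.15·C.
Evaluate total cost at each tier's feasible EOQ or, if the EOQ is below the tier, at the tier's minimum quantity.
Tier 1 (€12.70): EOQ = 3995.5 exceeds tier's upper bound 2899, so this tier is dominated.
EOQ at €11.76 = 4152.2 (feasible in tier 2): TC = 55,700×€11.76 + (55,700/4152.2)×273 + (4152.2/2)×0.15×€11.76 = €662,356.42.
EOQ at €10.54 = 4385.9 < 7400, so use break Q=7400: TC = 55,700×€10.54 + (55,700/7400.0)×273 + (7400.0/2)×0.15×€10.54 = €594,982.58.
Lowest total cost is €594,982.58 at Q = 7400.0.

Q* ≈ 7,400 pumps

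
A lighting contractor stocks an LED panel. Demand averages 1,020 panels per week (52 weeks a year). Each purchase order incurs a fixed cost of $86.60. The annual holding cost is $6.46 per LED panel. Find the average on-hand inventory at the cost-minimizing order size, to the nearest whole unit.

Average inventory ≈ 596 panels

Annual demand D = 1,020 × 52 = 53,040.
Q* = √(2DS/H) = √(2 × 53,040 × 86.6 / 6.46) ≈ 1192.50.
Average inventory = Q*/2 ≈ 1192.50 / 2 = 596.251.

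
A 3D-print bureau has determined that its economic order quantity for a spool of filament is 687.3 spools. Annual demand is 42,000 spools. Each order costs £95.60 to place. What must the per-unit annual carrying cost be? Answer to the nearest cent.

H ≈ £17.00

The basic EOQ model gives Q* = √(2DS/H); rearrange for the unknown.
From Q* = √(2DS/H): H = 2DS / Q*² = 2 × 42,000 × 95.6 / 687.3² = 16.9998.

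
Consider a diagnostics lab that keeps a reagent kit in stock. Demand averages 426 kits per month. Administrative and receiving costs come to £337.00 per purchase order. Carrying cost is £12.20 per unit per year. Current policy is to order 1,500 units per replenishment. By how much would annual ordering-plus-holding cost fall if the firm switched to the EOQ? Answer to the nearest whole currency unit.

Annual demand D = 426 × 12 = 5,112.
EOQ = √(2DS/H) = √(2 × 5,112 × 337 / 12.2) ≈ 531.43.
Cost at Q* = (D/Q*)S + (Q*/2)H = √(2DSH) ≈ £6,483.44.
Cost at Q = 1,500: (5,112/1,500)×337 + (1,500/2)×12.2 = £1,148.50 + £9,150.00 = £10,298.50.
Excess = £10,298.50 − £6,483.44 = £3,815.06.

Extra cost ≈ £3,815 per year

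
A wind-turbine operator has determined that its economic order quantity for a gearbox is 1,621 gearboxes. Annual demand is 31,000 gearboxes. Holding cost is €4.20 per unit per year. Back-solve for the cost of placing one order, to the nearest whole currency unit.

Invert the EOQ relation Q*² = 2DS/H.
From Q* = √(2DS/H): S = Q*²H / (2D) = 1,621² × 4.2 / (2 × 31,000) = 178.0015.

S ≈ €178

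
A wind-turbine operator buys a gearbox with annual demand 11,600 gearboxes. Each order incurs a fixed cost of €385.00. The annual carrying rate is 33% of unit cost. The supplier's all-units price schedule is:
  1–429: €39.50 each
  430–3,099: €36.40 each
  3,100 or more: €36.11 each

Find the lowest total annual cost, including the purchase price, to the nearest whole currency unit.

Holding cost per unit per year at price C is H = 0.33·C.
For each price level, check whether its EOQ is feasible; otherwise the best quantity at that price is the breakpoint.
Tier 1 (€39.50): EOQ = 827.8 exceeds tier's upper bound 429, so this tier is dominated.
EOQ at €36.40 = 862.3 (feasible in tier 2): TC = 11,600×€36.40 + (11,600/862.3)×385 + (862.3/2)×0.33×€36.40 = €432,598.15.
EOQ at €36.11 = 865.8 < 3100, so use break Q=3100: TC = 11,600×€36.11 + (11,600/3100.0)×385 + (3100.0/2)×0.33×€36.11 = €438,786.91.
Lowest total cost among the candidates is at Q = 862.3.

TC* ≈ €432,598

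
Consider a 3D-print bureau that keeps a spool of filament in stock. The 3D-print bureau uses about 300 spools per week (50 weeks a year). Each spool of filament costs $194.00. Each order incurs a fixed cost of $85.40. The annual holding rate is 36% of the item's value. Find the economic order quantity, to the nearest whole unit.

Annual demand D = 300 × 50 = 15,000.
Holding cost H = 0.36 × $194.00 = $69.8400 per unit per year.
EOQ = √(2DS / H) = √(2 × 15,000 × 85.4 / 69.84).
= √(2,562,000 / 69.84) = √36,683.8488 ≈ 191.530.

Q* ≈ 192 spools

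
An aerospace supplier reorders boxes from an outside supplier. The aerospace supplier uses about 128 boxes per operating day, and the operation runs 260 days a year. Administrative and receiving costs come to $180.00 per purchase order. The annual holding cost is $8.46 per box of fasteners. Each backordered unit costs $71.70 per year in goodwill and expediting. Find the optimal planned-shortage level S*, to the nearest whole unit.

Annual demand D = 128 × 260 = 33,280.
With planned backorders, Q* = √(2DS/H) · √((H+B)/B).
√(2DS/H) = √(2 × 33,280 × 180 / 8.46) = 1190.030.
√((H+B)/B) = √((8.46+71.7)/71.7) = 1.0574.
Q* ≈ 1258.279.
S* = Q* · H/(H+B) = 1258.279 × 8.46/80.16 ≈ 132.797.

S* ≈ 133 boxes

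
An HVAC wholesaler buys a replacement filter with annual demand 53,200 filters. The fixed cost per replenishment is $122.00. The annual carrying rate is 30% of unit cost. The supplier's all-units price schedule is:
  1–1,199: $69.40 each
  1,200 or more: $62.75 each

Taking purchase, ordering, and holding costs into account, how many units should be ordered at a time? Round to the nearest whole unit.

Q* ≈ 1,200 filters

Holding cost per unit per year at price C is H = 0.30·C.
Evaluate total cost at each tier's feasible EOQ or, if the EOQ is below the tier, at the tier's minimum quantity.
EOQ at $69.40 = 789.6 (feasible in tier 1): TC = 53,200×$69.40 + (53,200/789.6)×122 + (789.6/2)×0.30×$69.40 = $3,708,519.59.
EOQ at $62.75 = 830.4 < 1200, so use break Q=1200: TC = 53,200×$62.75 + (53,200/1200.0)×122 + (1200.0/2)×0.30×$62.75 = $3,355,003.67.
Lowest total cost is $3,355,003.67 at Q = 1200.0.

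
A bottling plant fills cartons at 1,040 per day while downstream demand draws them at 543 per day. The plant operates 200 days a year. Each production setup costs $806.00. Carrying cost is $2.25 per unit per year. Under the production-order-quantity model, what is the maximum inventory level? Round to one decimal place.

Annual demand D = 543 × 200 = 108,600.
Production build-up factor (1 − d/p) = 1 − 543/1,040 = 0.4779.
Q* = √(2DS / (H(1 − d/p))) = √(2 × 108,600 × 806 / (2.25 × 0.4779)).
= √(175,063,200 / 1.0752) ≈ 12759.823.
Maximum inventory = Q*(1 − d/p) = 12759.823 × 0.4779 ≈ 6097.723.

I_max ≈ 6,097.7 cartons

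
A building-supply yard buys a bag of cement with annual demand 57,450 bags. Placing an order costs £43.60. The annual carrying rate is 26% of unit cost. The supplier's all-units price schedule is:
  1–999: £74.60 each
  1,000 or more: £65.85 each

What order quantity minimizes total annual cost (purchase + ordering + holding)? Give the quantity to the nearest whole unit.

Holding cost per unit per year at price C is H = 0.26·C.
Evaluate total cost at each tier's feasible EOQ or, if the EOQ is below the tier, at the tier's minimum quantity.
EOQ at £74.60 = 508.2 (feasible in tier 1): TC = 57,450×£74.60 + (57,450/508.2)×43.6 + (508.2/2)×0.26×£74.60 = £4,295,627.33.
EOQ at £65.85 = 540.9 < 1000, so use break Q=1000: TC = 57,450×£65.85 + (57,450/1000.0)×43.6 + (1000.0/2)×0.26×£65.85 = £3,794,147.82.
Lowest total cost is £3,794,147.82 at Q = 1000.0.

Q* ≈ 1,000 bags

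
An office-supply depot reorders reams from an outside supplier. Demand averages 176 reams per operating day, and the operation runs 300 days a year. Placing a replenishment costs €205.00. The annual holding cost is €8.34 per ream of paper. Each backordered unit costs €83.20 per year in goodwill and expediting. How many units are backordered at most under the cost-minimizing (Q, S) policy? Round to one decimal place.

S* ≈ 154.0 reams

Annual demand D = 176 × 300 = 52,800.
With planned backorders, Q* = √(2DS/H) · √((H+B)/B).
√(2DS/H) = √(2 × 52,800 × 205 / 8.34) = 1611.112.
√((H+B)/B) = √((8.34+83.2)/83.2) = 1.0489.
Q* ≈ 1689.934.
S* = Q* · H/(H+B) = 1689.934 × 8.34/91.54 ≈ 153.966.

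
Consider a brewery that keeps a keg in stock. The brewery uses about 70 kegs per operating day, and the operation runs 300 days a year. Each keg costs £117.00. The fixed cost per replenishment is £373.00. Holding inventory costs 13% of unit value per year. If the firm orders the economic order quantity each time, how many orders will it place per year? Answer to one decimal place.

N ≈ 20.7 orders per year

Annual demand D = 70 × 300 = 21,000.
Holding cost H = 0.13 × £117.00 = £15.2100 per unit per year.
Q* = √(2DS/H) = √(2 × 21,000 × 373 / 15.21) ≈ 1014.88.
Orders per year = D / Q* = 21,000 / 1014.88 ≈ 20.692.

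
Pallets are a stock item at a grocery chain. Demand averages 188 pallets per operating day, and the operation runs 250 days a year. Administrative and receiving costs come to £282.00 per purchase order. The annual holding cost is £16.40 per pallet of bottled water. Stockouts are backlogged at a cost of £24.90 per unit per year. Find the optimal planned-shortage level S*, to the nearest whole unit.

S* ≈ 650 pallets

Annual demand D = 188 × 250 = 47,000.
With planned backorders, Q* = √(2DS/H) · √((H+B)/B).
√(2DS/H) = √(2 × 47,000 × 282 / 16.4) = 1271.354.
√((H+B)/B) = √((16.4+24.9)/24.9) = 1.2879.
Q* ≈ 1637.351.
S* = Q* · H/(H+B) = 1637.351 × 16.4/41.3 ≈ 650.183.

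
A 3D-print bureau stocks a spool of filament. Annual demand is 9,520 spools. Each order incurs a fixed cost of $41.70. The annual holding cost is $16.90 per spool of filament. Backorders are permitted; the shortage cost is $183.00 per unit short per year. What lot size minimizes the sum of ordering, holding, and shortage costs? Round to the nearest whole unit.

With planned backorders, Q* = √(2DS/H) · √((H+B)/B).
√(2DS/H) = √(2 × 9,520 × 41.7 / 16.9) = 216.750.
√((H+B)/B) = √((16.9+183)/183) = 1.0452.
Q* ≈ 226.537.

Q* ≈ 227 spools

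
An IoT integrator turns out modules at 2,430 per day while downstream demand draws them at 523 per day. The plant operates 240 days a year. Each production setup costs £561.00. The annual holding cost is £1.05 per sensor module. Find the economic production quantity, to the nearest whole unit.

Annual demand D = 523 × 240 = 125,520.
Production build-up factor (1 − d/p) = 1 − 523/2,430 = 0.7848.
Q* = √(2DS / (H(1 − d/p))) = √(2 × 125,520 × 561 / (1.05 × 0.7848)).
= √(140,833,440 / 0.824) ≈ 13073.324.

Q* ≈ 13,073 modules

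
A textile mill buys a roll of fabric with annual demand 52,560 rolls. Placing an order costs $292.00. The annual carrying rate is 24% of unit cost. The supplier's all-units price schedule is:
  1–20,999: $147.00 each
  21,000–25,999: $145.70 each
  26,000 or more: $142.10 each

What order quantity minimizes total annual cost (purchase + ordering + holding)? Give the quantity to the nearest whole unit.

Q* ≈ 933 rolls

Holding cost per unit per year at price C is H = 0.24·C.
For each price level, check whether its EOQ is feasible; otherwise the best quantity at that price is the breakpoint.
EOQ at $147.00 = 932.8 (feasible in tier 1): TC = 52,560×$147.00 + (52,560/932.8)×292 + (932.8/2)×0.24×$147.00 = $7,759,227.77.
EOQ at $145.70 = 936.9 < 21000, so use break Q=21000: TC = 52,560×$145.70 + (52,560/21000.0)×292 + (21000.0/2)×0.24×$145.70 = $8,025,886.83.
EOQ at $142.10 = 948.7 < 26000, so use break Q=26000: TC = 52,560×$142.10 + (52,560/26000.0)×292 + (26000.0/2)×0.24×$142.10 = $7,912,718.29.
Lowest total cost is $7,759,227.77 at Q = 932.8.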